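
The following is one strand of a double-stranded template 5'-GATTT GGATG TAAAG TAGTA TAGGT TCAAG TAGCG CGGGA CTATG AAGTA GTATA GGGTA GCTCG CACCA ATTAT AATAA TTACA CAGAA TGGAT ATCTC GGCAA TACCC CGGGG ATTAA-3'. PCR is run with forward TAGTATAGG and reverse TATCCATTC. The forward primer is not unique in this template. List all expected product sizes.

The forward primer TAGTATAGG matches the top strand at positions 16–24, 49–57.
The reverse primer's reverse complement is GAATGGATA, matching at positions 88–96.
Each forward site pairs with the reverse site to give a product ending at position 96: sizes 81, 48 bp.

81 bp, 48 bp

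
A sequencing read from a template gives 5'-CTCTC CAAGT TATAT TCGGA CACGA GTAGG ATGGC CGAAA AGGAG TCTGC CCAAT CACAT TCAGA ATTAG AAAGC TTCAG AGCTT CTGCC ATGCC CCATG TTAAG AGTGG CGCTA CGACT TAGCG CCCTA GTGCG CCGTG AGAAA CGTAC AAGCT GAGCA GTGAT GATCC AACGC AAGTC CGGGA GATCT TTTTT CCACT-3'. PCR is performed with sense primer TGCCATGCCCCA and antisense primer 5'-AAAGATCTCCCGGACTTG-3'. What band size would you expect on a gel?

106 bp

Scanning the template, TGCCATGCCCCA occurs at positions 87–98; this primer anneals to the bottom strand there with its 3' end pointing downstream.
Reverse complement of the reverse primer: CAAGTCCGGGAGATCTTT. This occurs on the top strand at positions 175–192.
Product length = (reverse-primer end) − (forward-primer start) + 1 = 192 − 87 + 1 = 106 bp.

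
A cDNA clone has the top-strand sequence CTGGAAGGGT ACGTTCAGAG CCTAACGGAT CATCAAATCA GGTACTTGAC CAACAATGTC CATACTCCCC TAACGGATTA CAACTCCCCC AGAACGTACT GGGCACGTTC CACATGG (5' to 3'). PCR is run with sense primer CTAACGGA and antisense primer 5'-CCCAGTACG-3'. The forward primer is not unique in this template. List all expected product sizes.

The forward primer CTAACGGA matches the top strand at positions 22–29, 70–77.
The reverse primer's reverse complement is CGTACTGGG, matching at positions 95–103.
Each forward site pairs with the reverse site to give a product ending at position 103: sizes 82, 34 bp.

82 bp, 34 bp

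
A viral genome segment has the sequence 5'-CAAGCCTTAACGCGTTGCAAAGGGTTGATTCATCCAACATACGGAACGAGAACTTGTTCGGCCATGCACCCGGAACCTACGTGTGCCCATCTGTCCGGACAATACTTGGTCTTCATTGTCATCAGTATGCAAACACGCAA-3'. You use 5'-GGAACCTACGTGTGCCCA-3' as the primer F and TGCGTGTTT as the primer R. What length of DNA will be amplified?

The forward primer matches the template at positions 72–89.
Taking the reverse complement of TGCGTGTTT gives AAACACGCA, found at positions 131–139 on the template; the primer anneals here to the top strand with its 3' end pointing upstream.
The product runs from position 72 to position 139, so its length is 139 − 72 + 1 = 68 bp.

68 bp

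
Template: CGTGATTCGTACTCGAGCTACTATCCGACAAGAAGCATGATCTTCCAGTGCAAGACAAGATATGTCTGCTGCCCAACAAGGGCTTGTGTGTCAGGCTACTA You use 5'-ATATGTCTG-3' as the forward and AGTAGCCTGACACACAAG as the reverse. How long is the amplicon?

41 bp

The forward primer matches the template at positions 60–68.
The reverse primer's reverse complement is CTTGTGTGTCAGGCTACT, which matches the template at positions 83–100.
The product runs from position 60 to position 100, so its length is 100 − 60 + 1 = 41 bp.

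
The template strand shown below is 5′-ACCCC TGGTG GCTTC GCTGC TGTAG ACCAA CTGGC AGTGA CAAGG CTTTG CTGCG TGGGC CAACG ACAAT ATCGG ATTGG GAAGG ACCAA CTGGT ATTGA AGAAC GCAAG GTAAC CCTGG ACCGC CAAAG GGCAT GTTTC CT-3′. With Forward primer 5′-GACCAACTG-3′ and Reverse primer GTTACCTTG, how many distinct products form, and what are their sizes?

Two products: 91 bp, 31 bp

The forward primer GACCAACTG matches the top strand at positions 25–33, 85–93.
The reverse primer's reverse complement is CAAGGTAAC, matching at positions 107–115.
Each forward site pairs with the reverse site to give a product ending at position 115: sizes 91, 31 bp.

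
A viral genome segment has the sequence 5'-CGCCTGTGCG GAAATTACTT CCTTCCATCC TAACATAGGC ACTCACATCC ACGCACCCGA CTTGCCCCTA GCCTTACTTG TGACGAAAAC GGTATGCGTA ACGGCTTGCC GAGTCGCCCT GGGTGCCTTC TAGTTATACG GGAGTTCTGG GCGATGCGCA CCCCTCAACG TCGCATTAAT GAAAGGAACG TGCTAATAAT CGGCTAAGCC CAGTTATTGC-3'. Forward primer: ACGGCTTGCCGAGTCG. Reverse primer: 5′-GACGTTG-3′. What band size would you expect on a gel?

72 bp

Forward primer ACGGCTTGCCGAGTCG is found on the top strand at positions 101–116.
Reverse complement of the reverse primer: CAACGTC. This occurs on the top strand at positions 166–172.
Amplicon spans positions 101–172: 72 bp.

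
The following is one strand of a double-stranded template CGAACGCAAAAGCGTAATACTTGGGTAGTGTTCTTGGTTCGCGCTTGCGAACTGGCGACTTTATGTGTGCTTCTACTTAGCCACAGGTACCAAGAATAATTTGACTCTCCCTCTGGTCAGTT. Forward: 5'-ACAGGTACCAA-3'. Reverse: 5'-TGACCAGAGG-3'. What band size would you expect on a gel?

37 bp

Forward primer ACAGGTACCAA is found on the top strand at positions 83–93.
Reverse complement of the reverse primer: CCTCTGGTCA. This occurs on the top strand at positions 110–119.
The product runs from position 83 to position 119, so its length is 119 − 83 + 1 = 37 bp.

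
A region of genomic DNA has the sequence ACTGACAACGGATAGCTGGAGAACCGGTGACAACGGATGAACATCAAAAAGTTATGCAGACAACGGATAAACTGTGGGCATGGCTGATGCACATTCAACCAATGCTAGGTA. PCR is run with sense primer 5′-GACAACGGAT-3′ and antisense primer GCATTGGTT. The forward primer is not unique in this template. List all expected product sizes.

The forward primer GACAACGGAT matches the top strand at positions 4–13, 29–38, 59–68.
The reverse primer's reverse complement is AACCAATGC, matching at positions 97–105.
Each forward site pairs with the reverse site to give a product ending at position 105: sizes 102, 77, 47 bp.

102 bp, 77 bp, 47 bp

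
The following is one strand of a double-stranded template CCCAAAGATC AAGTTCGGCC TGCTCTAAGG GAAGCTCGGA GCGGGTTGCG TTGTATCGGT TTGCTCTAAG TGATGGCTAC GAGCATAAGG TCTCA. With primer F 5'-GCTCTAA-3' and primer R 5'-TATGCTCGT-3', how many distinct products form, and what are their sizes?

Two products: 66 bp, 25 bp

The forward primer GCTCTAA matches the top strand at positions 22–28, 63–69.
The reverse primer's reverse complement is ACGAGCATA, matching at positions 79–87.
Each forward site pairs with the reverse site to give a product ending at position 87: sizes 66, 25 bp.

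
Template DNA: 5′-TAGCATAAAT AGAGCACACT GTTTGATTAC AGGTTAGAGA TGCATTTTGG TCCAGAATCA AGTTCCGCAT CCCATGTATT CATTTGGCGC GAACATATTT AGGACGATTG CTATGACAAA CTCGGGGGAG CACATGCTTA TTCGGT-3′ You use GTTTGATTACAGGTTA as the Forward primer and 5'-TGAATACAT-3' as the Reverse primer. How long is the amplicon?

Scanning the template, GTTTGATTACAGGTTA occurs at positions 21–36; this primer anneals to the bottom strand there with its 3' end pointing downstream.
The reverse primer's reverse complement is ATGTATTCA, which matches the template at positions 74–82.
The product runs from position 21 to position 82, so its length is 82 − 21 + 1 = 62 bp.

62 bp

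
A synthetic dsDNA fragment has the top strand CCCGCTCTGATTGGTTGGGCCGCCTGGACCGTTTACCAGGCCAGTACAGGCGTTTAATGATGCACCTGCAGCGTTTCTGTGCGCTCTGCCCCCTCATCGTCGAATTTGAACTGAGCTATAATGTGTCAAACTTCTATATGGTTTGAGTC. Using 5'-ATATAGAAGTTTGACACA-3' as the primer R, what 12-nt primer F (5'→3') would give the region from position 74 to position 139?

The reverse primer's reverse complement TGTGTCAAACTTCTATAT matches the template at positions 122–139; the product starts at position 74.
The forward primer is identical to the top strand over positions 74–85: TTTCTGTGCGCT.

5'-TTTCTGTGCGCT-3'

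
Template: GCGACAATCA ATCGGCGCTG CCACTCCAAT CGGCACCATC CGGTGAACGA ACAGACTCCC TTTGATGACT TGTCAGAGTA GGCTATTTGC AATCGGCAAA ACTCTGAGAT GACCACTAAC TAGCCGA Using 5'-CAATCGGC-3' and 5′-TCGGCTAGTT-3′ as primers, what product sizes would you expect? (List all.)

119 bp, 101 bp, 38 bp

The forward primer CAATCGGC matches the top strand at positions 9–16, 27–34, 90–97.
The reverse primer's reverse complement is AACTAGCCGA, matching at positions 118–127.
Each forward site pairs with the reverse site to give a product ending at position 127: sizes 119, 101, 38 bp.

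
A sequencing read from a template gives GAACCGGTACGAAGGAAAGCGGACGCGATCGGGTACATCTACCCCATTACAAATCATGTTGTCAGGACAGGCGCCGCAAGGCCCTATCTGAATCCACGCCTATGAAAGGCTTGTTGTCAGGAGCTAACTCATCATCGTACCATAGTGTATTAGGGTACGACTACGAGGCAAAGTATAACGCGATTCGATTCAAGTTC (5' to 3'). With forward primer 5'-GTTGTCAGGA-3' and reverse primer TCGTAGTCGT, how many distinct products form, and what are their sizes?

The forward primer GTTGTCAGGA matches the top strand at positions 58–67, 113–122.
The reverse primer's reverse complement is ACGACTACGA, matching at positions 157–166.
Each forward site pairs with the reverse site to give a product ending at position 166: sizes 109, 54 bp.

Two products: 109 bp, 54 bp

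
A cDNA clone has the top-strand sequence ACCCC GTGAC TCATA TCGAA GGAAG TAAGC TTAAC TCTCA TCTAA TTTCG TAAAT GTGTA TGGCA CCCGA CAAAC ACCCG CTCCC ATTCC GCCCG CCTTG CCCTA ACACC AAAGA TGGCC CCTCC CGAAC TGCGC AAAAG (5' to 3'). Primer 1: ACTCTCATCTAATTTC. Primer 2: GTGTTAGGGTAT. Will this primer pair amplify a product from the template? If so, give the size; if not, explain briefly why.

No product — primer 2 has no binding site in the template.

Primer 2 (GTGTTAGGGTAT) does not match the top strand, and its reverse complement ATACCCTAACAC does not match either.
With no annealing site for primer 2, no amplification occurs.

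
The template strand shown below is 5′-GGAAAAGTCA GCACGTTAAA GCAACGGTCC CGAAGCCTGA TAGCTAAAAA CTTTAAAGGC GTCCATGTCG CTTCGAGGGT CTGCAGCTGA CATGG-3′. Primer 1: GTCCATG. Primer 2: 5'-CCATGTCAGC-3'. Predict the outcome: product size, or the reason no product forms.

Yes — a 35 bp product.

Primer 1 (GTCCATG) matches the top strand at positions 61–67; it acts as a forward primer.
Primer 2's reverse complement is GCTGACATGG, matching the top strand at positions 86–95; it acts as a reverse primer.
The 3' ends face each other across positions 61–95, giving a 35 bp product.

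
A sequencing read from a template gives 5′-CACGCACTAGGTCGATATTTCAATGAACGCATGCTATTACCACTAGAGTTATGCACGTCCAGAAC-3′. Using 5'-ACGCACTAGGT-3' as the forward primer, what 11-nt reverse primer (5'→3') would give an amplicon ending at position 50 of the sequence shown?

5'-AACTCTAGTGG-3'

The forward primer binds at positions 2–12; the product's 3' end on the top strand is position 50.
The reverse primer anneals to the top strand over positions 40–50, i.e. to CCACTAGAGTT.
Its sequence written 5'→3' is the reverse complement: AACTCTAGTGG.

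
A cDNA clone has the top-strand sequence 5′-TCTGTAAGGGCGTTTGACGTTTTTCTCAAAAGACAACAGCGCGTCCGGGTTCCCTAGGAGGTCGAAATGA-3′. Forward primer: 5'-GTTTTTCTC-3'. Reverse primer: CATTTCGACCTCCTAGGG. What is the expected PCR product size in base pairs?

51 bp

Forward primer GTTTTTCTC is found on the top strand at positions 19–27.
Taking the reverse complement of CATTTCGACCTCCTAGGG gives CCCTAGGAGGTCGAAATG, found at positions 52–69 on the template; the primer anneals here to the top strand with its 3' end pointing upstream.
Amplicon spans positions 19–69: 51 bp.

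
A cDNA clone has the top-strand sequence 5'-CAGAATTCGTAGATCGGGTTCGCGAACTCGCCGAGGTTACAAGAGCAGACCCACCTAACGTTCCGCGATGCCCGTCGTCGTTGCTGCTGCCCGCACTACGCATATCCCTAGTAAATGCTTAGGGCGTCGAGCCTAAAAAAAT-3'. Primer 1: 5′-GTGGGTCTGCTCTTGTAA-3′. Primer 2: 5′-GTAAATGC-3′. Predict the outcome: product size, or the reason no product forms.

Primer 1 (GTGGGTCTGCTCTTGTAA) has reverse complement TTACAAGAGCAGACCCAC, which matches the top strand at positions 37–54; primer 1 anneals to the top strand there with its 3' end pointing upstream toward position 37.
Primer 2 (GTAAATGC) matches the top strand directly at positions 111–118; it anneals to the bottom strand with its 3' end pointing downstream toward position 118.
The 3' ends diverge (primer 1 extends toward position 1, primer 2 toward position 142), so the primers never converge on a shared product.

No product — the primers' 3' ends point away from each other.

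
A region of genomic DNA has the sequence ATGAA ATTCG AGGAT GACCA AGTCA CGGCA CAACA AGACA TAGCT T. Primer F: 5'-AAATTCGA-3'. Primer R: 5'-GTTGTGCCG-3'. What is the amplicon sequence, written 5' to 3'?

Forward primer AAATTCGA is found on the top strand at positions 4–11.
Reverse complement of the reverse primer: CGGCACAAC. This occurs on the top strand at positions 26–34.
The product is the template from position 4 through 34 (31 bp).

5'-AAATTCGAGGATGACCAAGTCACGGCACAAC-3'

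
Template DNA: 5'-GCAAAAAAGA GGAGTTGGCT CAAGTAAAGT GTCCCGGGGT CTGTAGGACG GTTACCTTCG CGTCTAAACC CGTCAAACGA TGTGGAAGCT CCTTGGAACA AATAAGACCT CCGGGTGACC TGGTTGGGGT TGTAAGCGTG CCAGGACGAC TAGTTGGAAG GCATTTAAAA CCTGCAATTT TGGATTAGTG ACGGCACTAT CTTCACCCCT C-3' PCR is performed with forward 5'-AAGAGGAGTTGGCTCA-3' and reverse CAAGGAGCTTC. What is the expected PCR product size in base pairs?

The forward primer matches the template at positions 7–22.
Taking the reverse complement of CAAGGAGCTTC gives GAAGCTCCTTG, found at positions 85–95 on the template; the primer anneals here to the top strand with its 3' end pointing upstream.
Amplicon spans positions 7–95: 89 bp.

89 bp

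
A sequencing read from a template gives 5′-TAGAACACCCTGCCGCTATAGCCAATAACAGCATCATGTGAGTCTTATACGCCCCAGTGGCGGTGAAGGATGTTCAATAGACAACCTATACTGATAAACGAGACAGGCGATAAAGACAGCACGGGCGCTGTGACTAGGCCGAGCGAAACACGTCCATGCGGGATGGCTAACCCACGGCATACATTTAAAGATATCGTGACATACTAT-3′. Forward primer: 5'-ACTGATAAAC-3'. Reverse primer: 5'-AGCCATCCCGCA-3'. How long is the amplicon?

The forward primer matches the template at positions 90–99.
Reverse complement of the reverse primer: TGCGGGATGGCT. This occurs on the top strand at positions 157–168.
The product runs from position 90 to position 168, so its length is 168 − 90 + 1 = 79 bp.

79 bp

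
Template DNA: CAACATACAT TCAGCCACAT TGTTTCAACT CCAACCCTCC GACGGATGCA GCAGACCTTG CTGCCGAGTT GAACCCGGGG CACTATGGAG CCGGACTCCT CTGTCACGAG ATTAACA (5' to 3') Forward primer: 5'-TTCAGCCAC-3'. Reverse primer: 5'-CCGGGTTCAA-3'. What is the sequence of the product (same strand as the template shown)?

Forward primer TTCAGCCAC is found on the top strand at positions 10–18.
The reverse primer's reverse complement is TTGAACCCGG, which matches the template at positions 69–78.
The product is the template from position 10 through 78 (69 bp).

5'-TTCAGCCACATTGTTTCAACTCCAACCCTCCGACGGATGCAGCAGACCTTGCTGCCGAGTTGAACCCGG-3'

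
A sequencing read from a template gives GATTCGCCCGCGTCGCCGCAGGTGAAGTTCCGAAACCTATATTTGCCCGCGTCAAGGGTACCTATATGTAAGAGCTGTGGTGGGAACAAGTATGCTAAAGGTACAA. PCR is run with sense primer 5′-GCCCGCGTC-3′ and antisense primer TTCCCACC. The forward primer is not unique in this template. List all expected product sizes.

81 bp, 42 bp

The forward primer GCCCGCGTC matches the top strand at positions 6–14, 45–53.
The reverse primer's reverse complement is GGTGGGAA, matching at positions 79–86.
Each forward site pairs with the reverse site to give a product ending at position 86: sizes 81, 42 bp.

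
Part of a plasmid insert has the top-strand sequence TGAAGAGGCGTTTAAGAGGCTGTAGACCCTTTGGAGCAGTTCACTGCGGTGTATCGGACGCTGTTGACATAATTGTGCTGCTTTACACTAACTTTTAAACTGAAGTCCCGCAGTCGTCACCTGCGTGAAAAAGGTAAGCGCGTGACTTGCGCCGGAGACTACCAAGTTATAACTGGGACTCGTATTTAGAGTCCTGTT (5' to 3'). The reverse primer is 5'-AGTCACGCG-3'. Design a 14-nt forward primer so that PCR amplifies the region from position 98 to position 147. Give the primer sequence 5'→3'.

The reverse primer's reverse complement CGCGTGACT matches the template at positions 139–147; the product starts at position 98.
The forward primer is identical to the top strand over positions 98–111: AACTGAAGTCCCGC.

5'-AACTGAAGTCCCGC-3'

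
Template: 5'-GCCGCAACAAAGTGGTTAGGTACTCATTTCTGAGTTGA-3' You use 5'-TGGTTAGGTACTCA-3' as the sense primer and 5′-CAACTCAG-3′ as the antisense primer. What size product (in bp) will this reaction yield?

Forward primer TGGTTAGGTACTCA is found on the top strand at positions 13–26.
Reverse complement of the reverse primer: CTGAGTTG. This occurs on the top strand at positions 30–37.
The product runs from position 13 to position 37, so its length is 37 − 13 + 1 = 25 bp.

25 bp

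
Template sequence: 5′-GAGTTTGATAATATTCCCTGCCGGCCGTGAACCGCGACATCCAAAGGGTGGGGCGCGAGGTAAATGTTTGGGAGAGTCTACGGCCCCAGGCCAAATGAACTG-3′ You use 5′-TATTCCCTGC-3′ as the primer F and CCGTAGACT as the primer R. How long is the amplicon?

Forward primer TATTCCCTGC is found on the top strand at positions 12–21.
The reverse primer's reverse complement is AGTCTACGG, which matches the template at positions 75–83.
Amplicon spans positions 12–83: 72 bp.

72 bp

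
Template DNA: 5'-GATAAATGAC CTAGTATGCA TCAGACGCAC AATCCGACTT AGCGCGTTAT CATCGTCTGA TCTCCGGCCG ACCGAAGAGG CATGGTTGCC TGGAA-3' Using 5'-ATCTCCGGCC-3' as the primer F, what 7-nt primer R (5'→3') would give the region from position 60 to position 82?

The product's 3' end on the top strand is position 82.
The reverse primer anneals to the top strand over positions 76–82, i.e. to AGAGGCA.
Its sequence written 5'→3' is the reverse complement: TGCCTCT.

5'-TGCCTCT-3'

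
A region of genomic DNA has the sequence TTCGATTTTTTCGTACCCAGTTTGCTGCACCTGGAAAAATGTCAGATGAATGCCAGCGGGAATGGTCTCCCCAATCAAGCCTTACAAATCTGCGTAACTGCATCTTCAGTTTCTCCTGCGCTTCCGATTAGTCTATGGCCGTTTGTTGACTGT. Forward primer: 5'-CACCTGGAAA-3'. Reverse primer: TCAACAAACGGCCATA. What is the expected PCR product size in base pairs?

Forward primer CACCTGGAAA is found on the top strand at positions 28–37.
Reverse complement of the reverse primer: TATGGCCGTTTGTTGA. This occurs on the top strand at positions 134–149.
The product runs from position 28 to position 149, so its length is 149 − 28 + 1 = 122 bp.

122 bp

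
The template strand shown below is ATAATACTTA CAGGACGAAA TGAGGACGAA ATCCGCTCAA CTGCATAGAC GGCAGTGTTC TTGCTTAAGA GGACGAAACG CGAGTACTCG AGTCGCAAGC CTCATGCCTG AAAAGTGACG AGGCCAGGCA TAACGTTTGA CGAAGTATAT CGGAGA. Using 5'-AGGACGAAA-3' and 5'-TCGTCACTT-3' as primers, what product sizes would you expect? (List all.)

110 bp, 99 bp, 52 bp

The forward primer AGGACGAAA matches the top strand at positions 12–20, 23–31, 70–78.
The reverse primer's reverse complement is AAGTGACGA, matching at positions 113–121.
Each forward site pairs with the reverse site to give a product ending at position 121: sizes 110, 99, 52 bp.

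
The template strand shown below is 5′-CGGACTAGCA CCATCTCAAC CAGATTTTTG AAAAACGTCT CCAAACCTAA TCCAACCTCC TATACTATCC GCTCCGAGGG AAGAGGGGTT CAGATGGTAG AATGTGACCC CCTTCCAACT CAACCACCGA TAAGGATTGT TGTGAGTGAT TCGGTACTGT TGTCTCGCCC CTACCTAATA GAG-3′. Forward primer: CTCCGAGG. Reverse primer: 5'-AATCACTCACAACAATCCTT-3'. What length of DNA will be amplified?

Scanning the template, CTCCGAGG occurs at positions 72–79; this primer anneals to the bottom strand there with its 3' end pointing downstream.
The reverse primer's reverse complement is AAGGATTGTTGTGAGTGATT, which matches the template at positions 132–151.
Product length = (reverse-primer end) − (forward-primer start) + 1 = 151 − 72 + 1 = 80 bp.

80 bp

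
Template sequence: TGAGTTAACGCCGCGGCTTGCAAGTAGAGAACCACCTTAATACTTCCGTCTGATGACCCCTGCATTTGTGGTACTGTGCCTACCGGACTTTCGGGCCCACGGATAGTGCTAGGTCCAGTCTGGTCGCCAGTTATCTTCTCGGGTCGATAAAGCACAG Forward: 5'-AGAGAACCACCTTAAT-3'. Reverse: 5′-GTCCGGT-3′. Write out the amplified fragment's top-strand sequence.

The forward primer matches the template at positions 26–41.
Reverse complement of the reverse primer: ACCGGAC. This occurs on the top strand at positions 82–88.
The product is the template from position 26 through 88 (63 bp).

5'-AGAGAACCACCTTAATACTTCCGTCTGATGACCCCTGCATTTGTGGTACTGTGCCTACCGGAC-3'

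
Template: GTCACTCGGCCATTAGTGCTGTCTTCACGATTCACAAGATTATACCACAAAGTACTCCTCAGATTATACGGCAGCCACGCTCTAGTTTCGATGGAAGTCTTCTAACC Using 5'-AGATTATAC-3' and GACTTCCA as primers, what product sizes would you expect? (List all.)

63 bp, 39 bp

The forward primer AGATTATAC matches the top strand at positions 37–45, 61–69.
The reverse primer's reverse complement is TGGAAGTC, matching at positions 92–99.
Each forward site pairs with the reverse site to give a product ending at position 99: sizes 63, 39 bp.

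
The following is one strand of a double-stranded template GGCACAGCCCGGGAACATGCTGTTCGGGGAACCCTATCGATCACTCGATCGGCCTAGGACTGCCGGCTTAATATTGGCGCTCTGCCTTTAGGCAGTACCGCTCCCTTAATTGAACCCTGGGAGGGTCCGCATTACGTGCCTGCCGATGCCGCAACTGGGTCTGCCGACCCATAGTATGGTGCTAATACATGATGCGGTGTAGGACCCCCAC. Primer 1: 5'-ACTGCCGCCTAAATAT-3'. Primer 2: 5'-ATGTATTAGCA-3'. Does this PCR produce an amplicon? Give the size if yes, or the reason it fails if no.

Primer 1 (ACTGCCGCCTAAATAT) does not match the top strand, and its reverse complement ATATTTAGGCGGCAGT does not match either.
With no annealing site for primer 1, no amplification occurs.

No product — primer 1 has no binding site in the template.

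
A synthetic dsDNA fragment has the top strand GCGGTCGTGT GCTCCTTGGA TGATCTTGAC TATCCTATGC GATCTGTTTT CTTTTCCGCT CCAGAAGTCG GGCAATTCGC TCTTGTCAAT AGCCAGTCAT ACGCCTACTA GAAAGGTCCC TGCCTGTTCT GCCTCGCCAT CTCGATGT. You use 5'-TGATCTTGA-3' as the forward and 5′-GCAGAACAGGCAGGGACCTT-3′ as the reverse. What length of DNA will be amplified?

112 bp

The forward primer matches the template at positions 21–29.
Reverse complement of the reverse primer: AAGGTCCCTGCCTGTTCTGC. This occurs on the top strand at positions 113–132.
The product runs from position 21 to position 132, so its length is 132 − 21 + 1 = 112 bp.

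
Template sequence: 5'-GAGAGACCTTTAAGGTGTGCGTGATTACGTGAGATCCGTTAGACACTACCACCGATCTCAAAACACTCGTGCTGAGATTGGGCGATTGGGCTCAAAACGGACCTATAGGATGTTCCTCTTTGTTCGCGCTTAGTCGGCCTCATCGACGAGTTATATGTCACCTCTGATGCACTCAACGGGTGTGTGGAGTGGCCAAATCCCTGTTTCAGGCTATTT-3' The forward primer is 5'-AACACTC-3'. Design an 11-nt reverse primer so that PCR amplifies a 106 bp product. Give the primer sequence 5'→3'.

The forward primer binds at positions 62–68, so a 106 bp product ends at position 62 + 106 − 1 = 167.
The reverse primer anneals to the top strand over positions 157–167, i.e. to GTCACCTCTGA.
Its sequence written 5'→3' is the reverse complement: TCAGAGGTGAC.

5'-TCAGAGGTGAC-3'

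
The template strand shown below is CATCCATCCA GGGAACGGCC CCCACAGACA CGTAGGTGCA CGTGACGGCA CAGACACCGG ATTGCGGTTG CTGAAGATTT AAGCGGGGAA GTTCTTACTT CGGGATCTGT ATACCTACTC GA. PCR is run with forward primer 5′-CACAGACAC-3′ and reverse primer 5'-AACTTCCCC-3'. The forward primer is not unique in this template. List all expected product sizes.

The forward primer CACAGACAC matches the top strand at positions 23–31, 49–57.
The reverse primer's reverse complement is GGGGAAGTT, matching at positions 85–93.
Each forward site pairs with the reverse site to give a product ending at position 93: sizes 71, 45 bp.

71 bp, 45 bp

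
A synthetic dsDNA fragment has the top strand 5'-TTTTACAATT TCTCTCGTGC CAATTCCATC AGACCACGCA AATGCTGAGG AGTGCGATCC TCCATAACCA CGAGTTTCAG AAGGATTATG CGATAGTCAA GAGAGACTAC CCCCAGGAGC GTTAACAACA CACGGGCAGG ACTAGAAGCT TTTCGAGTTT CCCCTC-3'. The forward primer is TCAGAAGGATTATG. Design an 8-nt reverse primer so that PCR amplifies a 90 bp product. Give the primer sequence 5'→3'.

The forward primer binds at positions 77–90, so a 90 bp product ends at position 77 + 90 − 1 = 166.
The reverse primer anneals to the top strand over positions 159–166, i.e. to TTCCCCTC.
Its sequence written 5'→3' is the reverse complement: GAGGGGAA.

5'-GAGGGGAA-3'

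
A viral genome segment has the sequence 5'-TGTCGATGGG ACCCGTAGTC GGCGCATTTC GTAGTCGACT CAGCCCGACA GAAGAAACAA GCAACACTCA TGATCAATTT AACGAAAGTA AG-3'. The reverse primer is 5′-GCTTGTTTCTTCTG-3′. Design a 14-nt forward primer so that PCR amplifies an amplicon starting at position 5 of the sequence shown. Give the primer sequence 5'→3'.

5'-GATGGGACCCGTAG-3'

The reverse primer's reverse complement CAGAAGAAACAAGC matches the template at positions 49–62; the product starts at position 5.
The forward primer is identical to the top strand over positions 5–18: GATGGGACCCGTAG.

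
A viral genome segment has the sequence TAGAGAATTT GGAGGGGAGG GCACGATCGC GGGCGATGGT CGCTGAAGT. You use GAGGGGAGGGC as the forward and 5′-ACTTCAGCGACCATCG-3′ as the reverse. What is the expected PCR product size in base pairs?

Forward primer GAGGGGAGGGC is found on the top strand at positions 12–22.
Taking the reverse complement of ACTTCAGCGACCATCG gives CGATGGTCGCTGAAGT, found at positions 34–49 on the template; the primer anneals here to the top strand with its 3' end pointing upstream.
The product runs from position 12 to position 49, so its length is 49 − 12 + 1 = 38 bp.

38 bp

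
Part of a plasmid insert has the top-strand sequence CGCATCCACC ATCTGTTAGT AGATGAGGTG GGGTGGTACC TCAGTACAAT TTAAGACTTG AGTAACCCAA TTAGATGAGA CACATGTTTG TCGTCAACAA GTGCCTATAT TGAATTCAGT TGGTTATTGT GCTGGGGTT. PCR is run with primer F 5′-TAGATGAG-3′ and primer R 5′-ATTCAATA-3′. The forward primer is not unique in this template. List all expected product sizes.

The forward primer TAGATGAG matches the top strand at positions 20–27, 72–79.
The reverse primer's reverse complement is TATTGAAT, matching at positions 108–115.
Each forward site pairs with the reverse site to give a product ending at position 115: sizes 96, 44 bp.

96 bp, 44 bp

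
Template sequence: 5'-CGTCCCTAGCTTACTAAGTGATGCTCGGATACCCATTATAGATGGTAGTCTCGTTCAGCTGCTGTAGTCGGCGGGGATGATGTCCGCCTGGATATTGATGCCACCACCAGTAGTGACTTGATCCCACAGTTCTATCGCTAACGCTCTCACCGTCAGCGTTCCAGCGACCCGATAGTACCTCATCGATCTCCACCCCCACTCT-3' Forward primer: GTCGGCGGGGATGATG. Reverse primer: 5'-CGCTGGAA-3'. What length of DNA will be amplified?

100 bp

The forward primer matches the template at positions 67–82.
Reverse complement of the reverse primer: TTCCAGCG. This occurs on the top strand at positions 159–166.
The product runs from position 67 to position 166, so its length is 166 − 67 + 1 = 100 bp.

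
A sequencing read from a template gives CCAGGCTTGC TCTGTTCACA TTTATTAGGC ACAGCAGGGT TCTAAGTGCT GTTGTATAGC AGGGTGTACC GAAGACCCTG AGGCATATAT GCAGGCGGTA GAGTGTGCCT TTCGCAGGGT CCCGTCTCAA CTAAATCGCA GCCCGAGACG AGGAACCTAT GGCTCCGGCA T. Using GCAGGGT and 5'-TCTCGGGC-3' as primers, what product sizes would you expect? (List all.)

The forward primer GCAGGGT matches the top strand at positions 34–40, 59–65, 114–120.
The reverse primer's reverse complement is GCCCGAGA, matching at positions 141–148.
Each forward site pairs with the reverse site to give a product ending at position 148: sizes 115, 90, 35 bp.

115 bp, 90 bp, 35 bp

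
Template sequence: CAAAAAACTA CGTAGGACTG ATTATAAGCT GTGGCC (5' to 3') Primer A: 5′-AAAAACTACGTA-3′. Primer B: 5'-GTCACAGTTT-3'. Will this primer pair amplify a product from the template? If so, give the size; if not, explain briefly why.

No product — primer B has no binding site in the template.

Primer B (GTCACAGTTT) does not match the top strand, and its reverse complement AAACTGTGAC does not match either.
With no annealing site for primer B, no amplification occurs.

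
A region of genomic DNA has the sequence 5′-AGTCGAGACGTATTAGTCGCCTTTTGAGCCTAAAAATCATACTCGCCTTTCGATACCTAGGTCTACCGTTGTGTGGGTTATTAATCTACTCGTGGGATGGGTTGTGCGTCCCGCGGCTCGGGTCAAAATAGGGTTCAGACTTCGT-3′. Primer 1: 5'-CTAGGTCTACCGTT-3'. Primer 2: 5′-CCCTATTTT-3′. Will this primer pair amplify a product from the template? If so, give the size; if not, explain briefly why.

Primer 1 (CTAGGTCTACCGTT) matches the top strand at positions 57–70; it acts as a forward primer.
Primer 2's reverse complement is AAAATAGGG, matching the top strand at positions 125–133; it acts as a reverse primer.
The 3' ends face each other across positions 57–133, giving a 77 bp product.

Yes — a 77 bp product.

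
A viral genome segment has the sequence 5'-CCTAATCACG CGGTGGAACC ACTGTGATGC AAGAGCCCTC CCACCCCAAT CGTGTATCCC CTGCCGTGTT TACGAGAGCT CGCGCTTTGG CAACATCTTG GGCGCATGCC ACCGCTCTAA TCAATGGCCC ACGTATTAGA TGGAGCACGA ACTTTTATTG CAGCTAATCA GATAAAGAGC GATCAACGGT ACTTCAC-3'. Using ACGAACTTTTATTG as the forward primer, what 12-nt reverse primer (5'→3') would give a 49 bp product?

The forward primer binds at positions 147–160, so a 49 bp product ends at position 147 + 49 − 1 = 195.
The reverse primer anneals to the top strand over positions 184–195, i.e. to CAACGGTACTTC.
Its sequence written 5'→3' is the reverse complement: GAAGTACCGTTG.

5'-GAAGTACCGTTG-3'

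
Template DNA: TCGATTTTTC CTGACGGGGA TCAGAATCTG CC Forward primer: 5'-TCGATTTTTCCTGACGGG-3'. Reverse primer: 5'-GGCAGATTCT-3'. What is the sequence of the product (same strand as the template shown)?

Forward primer TCGATTTTTCCTGACGGG is found on the top strand at positions 1–18.
Taking the reverse complement of GGCAGATTCT gives AGAATCTGCC, found at positions 23–32 on the template; the primer anneals here to the top strand with its 3' end pointing upstream.
The product is the template from position 1 through 32 (32 bp).

5'-TCGATTTTTCCTGACGGGGATCAGAATCTGCC-3'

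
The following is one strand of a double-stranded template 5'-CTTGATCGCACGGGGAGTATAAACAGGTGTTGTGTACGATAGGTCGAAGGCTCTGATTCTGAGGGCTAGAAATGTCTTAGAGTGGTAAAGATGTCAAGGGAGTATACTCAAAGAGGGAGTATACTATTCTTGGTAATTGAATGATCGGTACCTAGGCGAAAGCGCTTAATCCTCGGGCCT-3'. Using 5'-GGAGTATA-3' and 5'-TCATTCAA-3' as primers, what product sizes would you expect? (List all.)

131 bp, 46 bp, 29 bp

The forward primer GGAGTATA matches the top strand at positions 14–21, 99–106, 116–123.
The reverse primer's reverse complement is TTGAATGA, matching at positions 137–144.
Each forward site pairs with the reverse site to give a product ending at position 144: sizes 131, 46, 29 bp.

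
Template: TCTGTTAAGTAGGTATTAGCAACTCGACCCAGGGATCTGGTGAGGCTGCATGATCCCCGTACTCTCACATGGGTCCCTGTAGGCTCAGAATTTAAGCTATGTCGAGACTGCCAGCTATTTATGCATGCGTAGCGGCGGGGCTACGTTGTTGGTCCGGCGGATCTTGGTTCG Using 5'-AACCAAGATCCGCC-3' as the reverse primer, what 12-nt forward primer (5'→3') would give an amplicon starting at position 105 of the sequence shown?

5'-AGACTGCCAGCT-3'

The reverse primer's reverse complement GGCGGATCTTGGTT matches the template at positions 156–169; the product starts at position 105.
The forward primer is identical to the top strand over positions 105–116: AGACTGCCAGCT.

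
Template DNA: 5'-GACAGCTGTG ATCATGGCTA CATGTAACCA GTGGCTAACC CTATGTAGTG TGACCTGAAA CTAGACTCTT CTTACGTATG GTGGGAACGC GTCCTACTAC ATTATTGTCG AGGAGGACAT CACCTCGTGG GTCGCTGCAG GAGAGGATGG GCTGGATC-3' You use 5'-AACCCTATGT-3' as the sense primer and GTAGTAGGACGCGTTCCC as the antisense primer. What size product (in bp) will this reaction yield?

Forward primer AACCCTATGT is found on the top strand at positions 37–46.
Reverse complement of the reverse primer: GGGAACGCGTCCTACTAC. This occurs on the top strand at positions 83–100.
Amplicon spans positions 37–100: 64 bp.

64 bp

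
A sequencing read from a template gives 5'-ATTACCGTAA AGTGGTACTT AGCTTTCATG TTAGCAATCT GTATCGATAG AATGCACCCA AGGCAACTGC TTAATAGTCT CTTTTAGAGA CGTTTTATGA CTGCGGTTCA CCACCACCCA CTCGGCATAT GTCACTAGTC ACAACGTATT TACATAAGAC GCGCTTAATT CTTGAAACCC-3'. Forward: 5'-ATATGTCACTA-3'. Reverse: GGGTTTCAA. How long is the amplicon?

Forward primer ATATGTCACTA is found on the top strand at positions 127–137.
Taking the reverse complement of GGGTTTCAA gives TTGAAACCC, found at positions 172–180 on the template; the primer anneals here to the top strand with its 3' end pointing upstream.
The product runs from position 127 to position 180, so its length is 180 − 127 + 1 = 54 bp.

54 bp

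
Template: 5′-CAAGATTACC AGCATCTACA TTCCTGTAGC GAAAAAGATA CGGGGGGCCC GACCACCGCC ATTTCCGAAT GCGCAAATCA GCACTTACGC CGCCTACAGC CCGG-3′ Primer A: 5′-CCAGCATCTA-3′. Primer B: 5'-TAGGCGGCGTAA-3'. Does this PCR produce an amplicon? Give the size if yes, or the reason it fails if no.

Primer A (CCAGCATCTA) matches the top strand at positions 9–18; it acts as a forward primer.
Primer B's reverse complement is TTACGCCGCCTA, matching the top strand at positions 85–96; it acts as a reverse primer.
The 3' ends face each other across positions 9–96, giving an 88 bp product.

Yes — an 88 bp product.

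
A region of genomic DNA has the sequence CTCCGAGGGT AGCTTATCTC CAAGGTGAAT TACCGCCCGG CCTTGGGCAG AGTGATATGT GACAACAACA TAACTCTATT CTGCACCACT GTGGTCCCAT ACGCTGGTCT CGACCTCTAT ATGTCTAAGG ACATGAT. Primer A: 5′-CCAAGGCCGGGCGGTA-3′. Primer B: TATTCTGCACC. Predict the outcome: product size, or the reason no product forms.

No product — the primers' 3' ends point away from each other.

Primer A (CCAAGGCCGGGCGGTA) has reverse complement TACCGCCCGGCCTTGG, which matches the top strand at positions 31–46; primer A anneals to the top strand there with its 3' end pointing upstream toward position 31.
Primer B (TATTCTGCACC) matches the top strand directly at positions 77–87; it anneals to the bottom strand with its 3' end pointing downstream toward position 87.
The 3' ends diverge (primer A extends toward position 1, primer B toward position 137), so the primers never converge on a shared product.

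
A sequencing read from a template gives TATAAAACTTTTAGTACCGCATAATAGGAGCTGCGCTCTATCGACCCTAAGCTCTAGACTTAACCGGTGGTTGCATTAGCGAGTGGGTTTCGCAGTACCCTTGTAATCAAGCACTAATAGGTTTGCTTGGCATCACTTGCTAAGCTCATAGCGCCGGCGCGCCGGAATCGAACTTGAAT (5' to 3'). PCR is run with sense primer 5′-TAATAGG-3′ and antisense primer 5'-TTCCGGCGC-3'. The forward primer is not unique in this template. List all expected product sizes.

The forward primer TAATAGG matches the top strand at positions 22–28, 115–121.
The reverse primer's reverse complement is GCGCCGGAA, matching at positions 159–167.
Each forward site pairs with the reverse site to give a product ending at position 167: sizes 146, 53 bp.

146 bp, 53 bp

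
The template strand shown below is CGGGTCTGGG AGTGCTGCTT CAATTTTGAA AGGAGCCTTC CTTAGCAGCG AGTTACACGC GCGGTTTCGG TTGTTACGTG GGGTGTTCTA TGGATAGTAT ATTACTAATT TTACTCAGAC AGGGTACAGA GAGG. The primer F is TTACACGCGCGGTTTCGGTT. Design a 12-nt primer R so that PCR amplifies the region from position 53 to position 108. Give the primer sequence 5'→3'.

5'-TTAGTAATATAC-3'

The product's 3' end on the top strand is position 108.
The reverse primer anneals to the top strand over positions 97–108, i.e. to GTATATTACTAA.
Its sequence written 5'→3' is the reverse complement: TTAGTAATATAC.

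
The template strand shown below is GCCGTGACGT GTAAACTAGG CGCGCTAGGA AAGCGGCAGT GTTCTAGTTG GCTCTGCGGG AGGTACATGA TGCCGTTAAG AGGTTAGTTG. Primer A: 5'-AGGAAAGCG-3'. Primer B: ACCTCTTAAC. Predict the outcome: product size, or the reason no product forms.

Yes — a 58 bp product.

Primer A (AGGAAAGCG) matches the top strand at positions 27–35; it acts as a forward primer.
Primer B's reverse complement is GTTAAGAGGT, matching the top strand at positions 75–84; it acts as a reverse primer.
The 3' ends face each other across positions 27–84, giving a 58 bp product.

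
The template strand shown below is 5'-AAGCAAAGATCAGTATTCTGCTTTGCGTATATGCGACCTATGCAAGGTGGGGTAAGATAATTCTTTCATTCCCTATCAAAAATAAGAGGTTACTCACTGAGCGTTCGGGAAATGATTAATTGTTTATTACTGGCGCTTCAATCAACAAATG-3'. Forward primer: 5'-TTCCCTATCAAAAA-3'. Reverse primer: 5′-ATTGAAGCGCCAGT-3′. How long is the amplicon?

74 bp

Scanning the template, TTCCCTATCAAAAA occurs at positions 69–82; this primer anneals to the bottom strand there with its 3' end pointing downstream.
The reverse primer's reverse complement is ACTGGCGCTTCAAT, which matches the template at positions 129–142.
Amplicon spans positions 69–142: 74 bp.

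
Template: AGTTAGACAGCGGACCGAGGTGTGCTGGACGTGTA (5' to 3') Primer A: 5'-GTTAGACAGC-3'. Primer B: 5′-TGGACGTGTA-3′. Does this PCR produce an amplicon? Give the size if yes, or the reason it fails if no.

Primer A (GTTAGACAGC) matches the top strand at positions 2–11 (3' end points downstream).
Primer B (TGGACGTGTA) also matches the top strand directly, at positions 26–35 — its reverse complement TACACGTCCA is not present.
Both primers anneal to the bottom strand with 3' ends pointing the same way, so neither can prime synthesis back toward the other.

No product — both primers anneal to the same strand and extend in the same direction.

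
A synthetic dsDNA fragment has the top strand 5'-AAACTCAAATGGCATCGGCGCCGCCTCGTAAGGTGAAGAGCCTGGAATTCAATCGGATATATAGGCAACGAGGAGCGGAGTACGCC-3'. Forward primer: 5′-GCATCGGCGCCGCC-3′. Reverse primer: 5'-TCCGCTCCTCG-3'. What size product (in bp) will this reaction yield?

Scanning the template, GCATCGGCGCCGCC occurs at positions 12–25; this primer anneals to the bottom strand there with its 3' end pointing downstream.
Reverse complement of the reverse primer: CGAGGAGCGGA. This occurs on the top strand at positions 69–79.
Amplicon spans positions 12–79: 68 bp.

68 bp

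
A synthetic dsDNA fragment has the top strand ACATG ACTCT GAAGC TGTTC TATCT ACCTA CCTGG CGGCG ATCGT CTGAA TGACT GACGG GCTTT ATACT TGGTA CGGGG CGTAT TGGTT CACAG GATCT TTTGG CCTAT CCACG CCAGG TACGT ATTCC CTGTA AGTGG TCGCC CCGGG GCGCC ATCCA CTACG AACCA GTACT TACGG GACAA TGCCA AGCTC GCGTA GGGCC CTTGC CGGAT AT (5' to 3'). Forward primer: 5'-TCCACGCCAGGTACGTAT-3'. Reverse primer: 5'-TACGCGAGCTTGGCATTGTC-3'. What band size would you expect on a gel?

Forward primer TCCACGCCAGGTACGTAT is found on the top strand at positions 110–127.
The reverse primer's reverse complement is GACAATGCCAAGCTCGCGTA, which matches the template at positions 181–200.
The product runs from position 110 to position 200, so its length is 200 − 110 + 1 = 91 bp.

91 bp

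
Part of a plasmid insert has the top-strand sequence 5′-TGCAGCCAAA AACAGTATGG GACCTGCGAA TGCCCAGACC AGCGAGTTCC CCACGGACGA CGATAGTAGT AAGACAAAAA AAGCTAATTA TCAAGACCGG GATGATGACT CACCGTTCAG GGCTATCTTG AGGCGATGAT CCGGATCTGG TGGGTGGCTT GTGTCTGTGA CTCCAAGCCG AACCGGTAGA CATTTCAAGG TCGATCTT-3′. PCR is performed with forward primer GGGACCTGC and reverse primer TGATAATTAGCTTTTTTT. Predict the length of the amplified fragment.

The forward primer matches the template at positions 19–27.
Taking the reverse complement of TGATAATTAGCTTTTTTT gives AAAAAAAGCTAATTATCA, found at positions 76–93 on the template; the primer anneals here to the top strand with its 3' end pointing upstream.
Product length = (reverse-primer end) − (forward-primer start) + 1 = 93 − 19 + 1 = 75 bp.

75 bp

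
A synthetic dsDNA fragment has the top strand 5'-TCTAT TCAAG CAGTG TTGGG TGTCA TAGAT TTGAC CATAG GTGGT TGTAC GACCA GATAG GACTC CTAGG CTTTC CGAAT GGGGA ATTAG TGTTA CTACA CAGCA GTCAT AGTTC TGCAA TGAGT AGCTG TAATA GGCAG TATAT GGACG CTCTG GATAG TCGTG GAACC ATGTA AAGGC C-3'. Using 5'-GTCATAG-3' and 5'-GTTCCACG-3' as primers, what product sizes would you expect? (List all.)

The forward primer GTCATAG matches the top strand at positions 22–28, 106–112.
The reverse primer's reverse complement is CGTGGAAC, matching at positions 162–169.
Each forward site pairs with the reverse site to give a product ending at position 169: sizes 148, 64 bp.

148 bp, 64 bp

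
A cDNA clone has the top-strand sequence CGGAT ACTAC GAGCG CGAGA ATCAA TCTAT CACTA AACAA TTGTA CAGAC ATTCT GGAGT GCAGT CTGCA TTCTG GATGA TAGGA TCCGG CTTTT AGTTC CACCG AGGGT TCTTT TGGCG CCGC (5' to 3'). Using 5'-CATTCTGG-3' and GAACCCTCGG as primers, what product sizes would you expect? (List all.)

63 bp, 44 bp

The forward primer CATTCTGG matches the top strand at positions 50–57, 69–76.
The reverse primer's reverse complement is CCGAGGGTTC, matching at positions 103–112.
Each forward site pairs with the reverse site to give a product ending at position 112: sizes 63, 44 bp.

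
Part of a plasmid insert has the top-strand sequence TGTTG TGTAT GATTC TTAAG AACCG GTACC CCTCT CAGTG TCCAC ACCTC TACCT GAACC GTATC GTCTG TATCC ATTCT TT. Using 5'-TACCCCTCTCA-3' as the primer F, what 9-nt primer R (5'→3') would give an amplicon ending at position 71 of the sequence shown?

The forward primer binds at positions 27–37; the product's 3' end on the top strand is position 71.
The reverse primer anneals to the top strand over positions 63–71, i.e. to ATCGTCTGT.
Its sequence written 5'→3' is the reverse complement: ACAGACGAT.

5'-ACAGACGAT-3'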